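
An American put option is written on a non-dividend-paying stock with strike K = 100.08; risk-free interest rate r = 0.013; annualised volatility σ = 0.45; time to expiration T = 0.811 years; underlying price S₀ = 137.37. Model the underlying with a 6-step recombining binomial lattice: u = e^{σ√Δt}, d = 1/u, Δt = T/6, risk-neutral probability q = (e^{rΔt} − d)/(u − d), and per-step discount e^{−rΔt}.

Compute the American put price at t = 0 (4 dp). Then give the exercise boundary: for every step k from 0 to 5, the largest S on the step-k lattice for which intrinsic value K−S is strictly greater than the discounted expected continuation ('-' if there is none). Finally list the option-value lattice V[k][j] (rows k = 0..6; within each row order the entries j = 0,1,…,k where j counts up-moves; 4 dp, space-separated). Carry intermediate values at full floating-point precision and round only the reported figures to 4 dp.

price = 5.1393
boundary = - - - - 70.8743 83.6256
tree:
5.1393
8.2530 1.5623
12.9838 2.8200 0.1154
19.8657 5.0839 0.2158 0.0000
29.2057 9.1528 0.4033 0.0000 0.0000
40.0127 16.4544 0.7538 0.0000 0.0000 0.0000
49.1719 29.2057 1.4088 0.0000 0.0000 0.0000 0.0000

params: Δt=0.13517 u=1.17992 d=0.84752 q=0.46402 e^(-rΔt)=0.99824
t_6 payoffs: 49.1719 29.2057 1.4088 0.0000 0.0000 0.0000 0.0000
t_5: node(5,0) S=60.0673 payoff=40.0127 vs cont=39.8370 → 40.0127 [stop]  node(5,1) S=83.6256 payoff=16.4544 vs cont=16.2787 → 16.4544 [stop]  node(5,2) S=116.4236 payoff=0.0000 vs cont=0.7538 → 0.7538 [wait]  node(5,3) S=162.0850 payoff=0.0000 vs cont=0.0000 → 0.0000 [wait]  node(5,4) S=225.6547 payoff=0.0000 vs cont=0.0000 → 0.0000 [wait]  node(5,5) S=314.1564 payoff=0.0000 vs cont=0.0000 → 0.0000 [wait]  ⇒ S*(5)=83.6256
t_4: node(4,0) S=70.8743 payoff=29.2057 vs cont=29.0300 → 29.2057 [stop]  node(4,1) S=98.6712 payoff=1.4088 vs cont=9.1528 → 9.1528 [wait]  node(4,2) S=137.3700 payoff=0.0000 vs cont=0.4033 → 0.4033 [wait]  node(4,3) S=191.2465 payoff=0.0000 vs cont=0.0000 → 0.0000 [wait]  node(4,4) S=266.2534 payoff=0.0000 vs cont=0.0000 → 0.0000 [wait]  ⇒ S*(4)=70.8743
t_3: node(3,0) S=83.6256 payoff=16.4544 vs cont=19.8657 → 19.8657 [wait]  node(3,1) S=116.4236 payoff=0.0000 vs cont=5.0839 → 5.0839 [wait]  node(3,2) S=162.0850 payoff=0.0000 vs cont=0.2158 → 0.2158 [wait]  node(3,3) S=225.6547 payoff=0.0000 vs cont=0.0000 → 0.0000 [wait]  ⇒ S*(3)=-
t_2: node(2,0) S=98.6712 payoff=1.4088 vs cont=12.9838 → 12.9838 [wait]  node(2,1) S=137.3700 payoff=0.0000 vs cont=2.8200 → 2.8200 [wait]  node(2,2) S=191.2465 payoff=0.0000 vs cont=0.1154 → 0.1154 [wait]  ⇒ S*(2)=-
t_1: node(1,0) S=116.4236 payoff=0.0000 vs cont=8.2530 → 8.2530 [wait]  node(1,1) S=162.0850 payoff=0.0000 vs cont=1.5623 → 1.5623 [wait]  ⇒ S*(1)=-
t_0: node(0,0) S=137.3700 payoff=0.0000 vs cont=5.1393 → 5.1393 [wait]  ⇒ S*(0)=-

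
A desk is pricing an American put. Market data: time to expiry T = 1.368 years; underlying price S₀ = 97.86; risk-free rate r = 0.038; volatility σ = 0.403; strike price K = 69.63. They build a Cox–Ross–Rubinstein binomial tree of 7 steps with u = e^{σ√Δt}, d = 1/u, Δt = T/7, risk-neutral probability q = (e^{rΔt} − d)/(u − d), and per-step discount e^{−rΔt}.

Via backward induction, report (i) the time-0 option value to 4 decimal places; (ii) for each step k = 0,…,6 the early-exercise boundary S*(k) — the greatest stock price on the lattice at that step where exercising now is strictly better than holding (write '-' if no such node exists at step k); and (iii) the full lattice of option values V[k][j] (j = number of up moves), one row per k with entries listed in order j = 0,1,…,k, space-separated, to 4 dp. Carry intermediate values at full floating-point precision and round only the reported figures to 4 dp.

Δt=0.19543  u=1.19501  d=0.83681  q=0.47639  discount=0.99260
step 7 (expiry): payoffs max(K−S,0) = 41.5109 29.4744 12.2858 0.0000 0.0000 0.0000 0.0000 0.0000
step 6: (k=6,j=0): S=33.6027, (K−S)⁺=36.0273, hold=35.5122 ⇒ V=36.0273 exercise | (k=6,j=1): S=47.9863, (K−S)⁺=21.6437, hold=21.1285 ⇒ V=21.6437 exercise | (k=6,j=2): S=68.5269, (K−S)⁺=1.1031, hold=6.3854 ⇒ V=6.3854 continue | (k=6,j=3): S=97.8600, (K−S)⁺=0.0000, hold=0.0000 ⇒ V=0.0000 continue | (k=6,j=4): S=139.7491, (K−S)⁺=0.0000, hold=0.0000 ⇒ V=0.0000 continue | (k=6,j=5): S=199.5689, (K−S)⁺=0.0000, hold=0.0000 ⇒ V=0.0000 continue | (k=6,j=6): S=284.9947, (K−S)⁺=0.0000, hold=0.0000 ⇒ V=0.0000 continue  boundary S*=47.9863
step 5: (k=5,j=0): S=40.1556, (K−S)⁺=29.4744, hold=28.9593 ⇒ V=29.4744 exercise | (k=5,j=1): S=57.3442, (K−S)⁺=12.2858, hold=14.2685 ⇒ V=14.2685 continue | (k=5,j=2): S=81.8905, (K−S)⁺=0.0000, hold=3.3187 ⇒ V=3.3187 continue | (k=5,j=3): S=116.9438, (K−S)⁺=0.0000, hold=0.0000 ⇒ V=0.0000 continue | (k=5,j=4): S=167.0017, (K−S)⁺=0.0000, hold=0.0000 ⇒ V=0.0000 continue | (k=5,j=5): S=238.4871, (K−S)⁺=0.0000, hold=0.0000 ⇒ V=0.0000 continue  boundary S*=40.1556
step 4: (k=4,j=0): S=47.9863, (K−S)⁺=21.6437, hold=22.0660 ⇒ V=22.0660 continue | (k=4,j=1): S=68.5269, (K−S)⁺=1.1031, hold=8.9852 ⇒ V=8.9852 continue | (k=4,j=2): S=97.8600, (K−S)⁺=0.0000, hold=1.7249 ⇒ V=1.7249 continue | (k=4,j=3): S=139.7491, (K−S)⁺=0.0000, hold=0.0000 ⇒ V=0.0000 continue | (k=4,j=4): S=199.5689, (K−S)⁺=0.0000, hold=0.0000 ⇒ V=0.0000 continue  boundary S*=-
step 3: (k=3,j=0): S=57.3442, (K−S)⁺=12.2858, hold=15.7173 ⇒ V=15.7173 continue | (k=3,j=1): S=81.8905, (K−S)⁺=0.0000, hold=5.4856 ⇒ V=5.4856 continue | (k=3,j=2): S=116.9438, (K−S)⁺=0.0000, hold=0.8965 ⇒ V=0.8965 continue | (k=3,j=3): S=167.0017, (K−S)⁺=0.0000, hold=0.0000 ⇒ V=0.0000 continue  boundary S*=-
step 2: (k=2,j=0): S=68.5269, (K−S)⁺=1.1031, hold=10.7628 ⇒ V=10.7628 continue | (k=2,j=1): S=97.8600, (K−S)⁺=0.0000, hold=3.2750 ⇒ V=3.2750 continue | (k=2,j=2): S=139.7491, (K−S)⁺=0.0000, hold=0.4659 ⇒ V=0.4659 continue  boundary S*=-
step 1: (k=1,j=0): S=81.8905, (K−S)⁺=0.0000, hold=7.1424 ⇒ V=7.1424 continue | (k=1,j=1): S=116.9438, (K−S)⁺=0.0000, hold=1.9224 ⇒ V=1.9224 continue  boundary S*=-
step 0: (k=0,j=0): S=97.8600, (K−S)⁺=0.0000, hold=4.6213 ⇒ V=4.6213 continue  boundary S*=-

price = 4.6213
boundary = - - - - - 40.1556 47.9863
tree:
4.6213
7.1424 1.9224
10.7628 3.2750 0.4659
15.7173 5.4856 0.8965 0.0000
22.0660 8.9852 1.7249 0.0000 0.0000
29.4744 14.2685 3.3187 0.0000 0.0000 0.0000
36.0273 21.6437 6.3854 0.0000 0.0000 0.0000 0.0000
41.5109 29.4744 12.2858 0.0000 0.0000 0.0000 0.0000 0.0000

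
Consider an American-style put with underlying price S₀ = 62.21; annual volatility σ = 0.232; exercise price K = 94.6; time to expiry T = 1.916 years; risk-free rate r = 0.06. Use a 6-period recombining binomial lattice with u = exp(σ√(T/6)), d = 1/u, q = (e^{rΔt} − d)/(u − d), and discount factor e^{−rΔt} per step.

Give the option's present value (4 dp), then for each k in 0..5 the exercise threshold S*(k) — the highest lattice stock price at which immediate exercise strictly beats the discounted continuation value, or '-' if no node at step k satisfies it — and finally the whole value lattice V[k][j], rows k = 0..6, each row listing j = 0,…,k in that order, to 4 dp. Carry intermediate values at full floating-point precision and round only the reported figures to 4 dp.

price = 32.3900
boundary = 62.2100 70.9246 62.2100 70.9246 62.2100 70.9246
tree:
32.3900
40.0339 23.6754
46.7385 32.3900 14.7829
52.6193 40.0339 23.6754 7.7622
57.7776 46.7385 32.3900 13.9483 2.7879
62.3020 52.6193 40.0339 23.6754 6.1891 0.0000
66.2705 57.7776 46.7385 32.3900 13.7399 0.0000 0.0000

Δt=0.31933, u=1.14008, d=0.87713, q=0.54084, disc=e^(-rΔt)=0.98102
k=6 terminal: V=max(K-S,0) → 66.2705 57.7776 46.7385 32.3900 13.7399 0.0000 0.0000
k=5: j=0 S=32.2980 intr=62.3020 cont=60.5067 V=62.3020[EX]; j=1 S=41.9807 intr=52.6193 cont=50.8241 V=52.6193[EX]; j=2 S=54.5661 intr=40.0339 cont=38.2386 V=40.0339[EX]; j=3 S=70.9246 intr=23.6754 cont=21.8801 V=23.6754[EX]; j=4 S=92.1873 intr=2.4127 cont=6.1891 V=6.1891[hold]; j=5 S=119.8244 intr=0.0000 cont=0.0000 V=0.0000[hold]  S*(5)=70.9246
k=4: j=0 S=36.8224 intr=57.7776 cont=55.9823 V=57.7776[EX]; j=1 S=47.8615 intr=46.7385 cont=44.9432 V=46.7385[EX]; j=2 S=62.2100 intr=32.3900 cont=30.5947 V=32.3900[EX]; j=3 S=80.8601 intr=13.7399 cont=13.9483 V=13.9483[hold]; j=4 S=105.1013 intr=0.0000 cont=2.7879 V=2.7879[hold]  S*(4)=62.2100
k=3: j=0 S=41.9807 intr=52.6193 cont=50.8241 V=52.6193[EX]; j=1 S=54.5661 intr=40.0339 cont=38.2386 V=40.0339[EX]; j=2 S=70.9246 intr=23.6754 cont=21.9906 V=23.6754[EX]; j=3 S=92.1873 intr=2.4127 cont=7.7622 V=7.7622[hold]  S*(3)=70.9246
k=2: j=0 S=47.8615 intr=46.7385 cont=44.9432 V=46.7385[EX]; j=1 S=62.2100 intr=32.3900 cont=30.5947 V=32.3900[EX]; j=2 S=80.8601 intr=13.7399 cont=14.7829 V=14.7829[hold]  S*(2)=62.2100
k=1: j=0 S=54.5661 intr=40.0339 cont=38.2386 V=40.0339[EX]; j=1 S=70.9246 intr=23.6754 cont=22.4335 V=23.6754[EX]  S*(1)=70.9246
k=0: j=0 S=62.2100 intr=32.3900 cont=30.5947 V=32.3900[EX]  S*(0)=62.2100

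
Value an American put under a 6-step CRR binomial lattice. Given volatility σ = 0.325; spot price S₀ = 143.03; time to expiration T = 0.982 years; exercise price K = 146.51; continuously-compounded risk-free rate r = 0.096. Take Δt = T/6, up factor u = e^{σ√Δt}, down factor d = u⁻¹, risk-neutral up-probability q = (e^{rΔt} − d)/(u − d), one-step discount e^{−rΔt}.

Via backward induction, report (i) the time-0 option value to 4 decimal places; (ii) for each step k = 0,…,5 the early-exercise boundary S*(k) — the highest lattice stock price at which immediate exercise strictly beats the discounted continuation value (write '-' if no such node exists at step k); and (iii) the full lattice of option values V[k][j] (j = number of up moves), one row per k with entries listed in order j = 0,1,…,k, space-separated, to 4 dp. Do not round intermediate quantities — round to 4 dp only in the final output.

Δt=0.16367, u=1.14052, d=0.87680, q=0.52723, disc=e^(-rΔt)=0.98441
k=6 terminal: V=max(K-S,0) → 81.5243 61.9780 36.5527 3.4800 0.0000 0.0000 0.0000
k=5: j=0 S=74.1173 intr=72.3927 cont=70.1087 V=72.3927[EX]; j=1 S=96.4101 intr=50.0999 cont=47.8159 V=50.0999[EX]; j=2 S=125.4081 intr=21.1019 cont=18.8179 V=21.1019[EX]; j=3 S=163.1281 intr=0.0000 cont=1.6196 V=1.6196[hold]; j=4 S=212.1933 intr=0.0000 cont=0.0000 V=0.0000[hold]; j=5 S=276.0164 intr=0.0000 cont=0.0000 V=0.0000[hold]  S*(5)=125.4081
k=4: j=0 S=84.5320 intr=61.9780 cont=59.6941 V=61.9780[EX]; j=1 S=109.9573 intr=36.5527 cont=34.2687 V=36.5527[EX]; j=2 S=143.0300 intr=3.4800 cont=10.6615 V=10.6615[hold]; j=3 S=186.0502 intr=0.0000 cont=0.7538 V=0.7538[hold]; j=4 S=242.0100 intr=0.0000 cont=0.0000 V=0.0000[hold]  S*(4)=109.9573
k=3: j=0 S=96.4101 intr=50.0999 cont=47.8159 V=50.0999[EX]; j=1 S=125.4081 intr=21.1019 cont=22.5452 V=22.5452[hold]; j=2 S=163.1281 intr=0.0000 cont=5.3531 V=5.3531[hold]; j=3 S=212.1933 intr=0.0000 cont=0.3508 V=0.3508[hold]  S*(3)=96.4101
k=2: j=0 S=109.9573 intr=36.5527 cont=35.0178 V=36.5527[EX]; j=1 S=143.0300 intr=3.4800 cont=13.2709 V=13.2709[hold]; j=2 S=186.0502 intr=0.0000 cont=2.6734 V=2.6734[hold]  S*(2)=109.9573
k=1: j=0 S=125.4081 intr=21.1019 cont=23.8995 V=23.8995[hold]; j=1 S=163.1281 intr=0.0000 cont=7.5639 V=7.5639[hold]  S*(1)=-
k=0: j=0 S=143.0300 intr=3.4800 cont=15.0486 V=15.0486[hold]  S*(0)=-

price = 15.0486
boundary = - - 109.9573 96.4101 109.9573 125.4081
tree:
15.0486
23.8995 7.5639
36.5527 13.2709 2.6734
50.0999 22.5452 5.3531 0.3508
61.9780 36.5527 10.6615 0.7538 0.0000
72.3927 50.0999 21.1019 1.6196 0.0000 0.0000
81.5243 61.9780 36.5527 3.4800 0.0000 0.0000 0.0000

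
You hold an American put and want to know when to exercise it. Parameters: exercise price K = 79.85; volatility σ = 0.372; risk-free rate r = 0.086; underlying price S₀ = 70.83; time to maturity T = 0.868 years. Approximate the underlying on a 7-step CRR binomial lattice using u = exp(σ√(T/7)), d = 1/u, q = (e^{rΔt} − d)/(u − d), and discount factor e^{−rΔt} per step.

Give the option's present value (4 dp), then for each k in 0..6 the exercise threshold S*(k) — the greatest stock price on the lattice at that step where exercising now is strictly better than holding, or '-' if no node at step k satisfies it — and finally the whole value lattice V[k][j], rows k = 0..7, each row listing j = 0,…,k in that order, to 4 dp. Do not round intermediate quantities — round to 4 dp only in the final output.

Δt=0.12400  u=1.13996  d=0.87722  q=0.50810  discount=0.98939
step 7 (expiry): payoffs max(K−S,0) = 51.5370 43.0569 32.0370 17.7163 0.0000 0.0000 0.0000 0.0000
step 6: (k=6,j=0): S=32.2757, (K−S)⁺=47.5743, hold=46.7273 ⇒ V=47.5743 exercise | (k=6,j=1): S=41.9427, (K−S)⁺=37.9073, hold=37.0603 ⇒ V=37.9073 exercise | (k=6,j=2): S=54.5050, (K−S)⁺=25.3450, hold=24.4980 ⇒ V=25.3450 exercise | (k=6,j=3): S=70.8300, (K−S)⁺=9.0200, hold=8.6222 ⇒ V=9.0200 exercise | (k=6,j=4): S=92.0445, (K−S)⁺=0.0000, hold=0.0000 ⇒ V=0.0000 continue | (k=6,j=5): S=119.6130, (K−S)⁺=0.0000, hold=0.0000 ⇒ V=0.0000 continue | (k=6,j=6): S=155.4386, (K−S)⁺=0.0000, hold=0.0000 ⇒ V=0.0000 continue  boundary S*=70.8300
step 5: (k=5,j=0): S=36.7931, (K−S)⁺=43.0569, hold=42.2100 ⇒ V=43.0569 exercise | (k=5,j=1): S=47.8130, (K−S)⁺=32.0370, hold=31.1900 ⇒ V=32.0370 exercise | (k=5,j=2): S=62.1337, (K−S)⁺=17.7163, hold=16.8693 ⇒ V=17.7163 exercise | (k=5,j=3): S=80.7435, (K−S)⁺=0.0000, hold=4.3898 ⇒ V=4.3898 continue | (k=5,j=4): S=104.9272, (K−S)⁺=0.0000, hold=0.0000 ⇒ V=0.0000 continue | (k=5,j=5): S=136.3542, (K−S)⁺=0.0000, hold=0.0000 ⇒ V=0.0000 continue  boundary S*=62.1337
step 4: (k=4,j=0): S=41.9427, (K−S)⁺=37.9073, hold=37.0603 ⇒ V=37.9073 exercise | (k=4,j=1): S=54.5050, (K−S)⁺=25.3450, hold=24.4980 ⇒ V=25.3450 exercise | (k=4,j=2): S=70.8300, (K−S)⁺=9.0200, hold=10.8290 ⇒ V=10.8290 continue | (k=4,j=3): S=92.0445, (K−S)⁺=0.0000, hold=2.1364 ⇒ V=2.1364 continue | (k=4,j=4): S=119.6130, (K−S)⁺=0.0000, hold=0.0000 ⇒ V=0.0000 continue  boundary S*=54.5050
step 3: (k=3,j=0): S=47.8130, (K−S)⁺=32.0370, hold=31.1900 ⇒ V=32.0370 exercise | (k=3,j=1): S=62.1337, (K−S)⁺=17.7163, hold=17.7788 ⇒ V=17.7788 continue | (k=3,j=2): S=80.7435, (K−S)⁺=0.0000, hold=6.3443 ⇒ V=6.3443 continue | (k=3,j=3): S=104.9272, (K−S)⁺=0.0000, hold=1.0398 ⇒ V=1.0398 continue  boundary S*=47.8130
step 2: (k=2,j=0): S=54.5050, (K−S)⁺=25.3450, hold=24.5293 ⇒ V=25.3450 exercise | (k=2,j=1): S=70.8300, (K−S)⁺=9.0200, hold=11.8419 ⇒ V=11.8419 continue | (k=2,j=2): S=92.0445, (K−S)⁺=0.0000, hold=3.6103 ⇒ V=3.6103 continue  boundary S*=54.5050
step 1: (k=1,j=0): S=62.1337, (K−S)⁺=17.7163, hold=18.2879 ⇒ V=18.2879 continue | (k=1,j=1): S=80.7435, (K−S)⁺=0.0000, hold=7.5782 ⇒ V=7.5782 continue  boundary S*=-
step 0: (k=0,j=0): S=70.8300, (K−S)⁺=9.0200, hold=12.7100 ⇒ V=12.7100 continue  boundary S*=-

price = 12.7100
boundary = - - 54.5050 47.8130 54.5050 62.1337 70.8300
tree:
12.7100
18.2879 7.5782
25.3450 11.8419 3.6103
32.0370 17.7788 6.3443 1.0398
37.9073 25.3450 10.8290 2.1364 0.0000
43.0569 32.0370 17.7163 4.3898 0.0000 0.0000
47.5743 37.9073 25.3450 9.0200 0.0000 0.0000 0.0000
51.5370 43.0569 32.0370 17.7163 0.0000 0.0000 0.0000 0.0000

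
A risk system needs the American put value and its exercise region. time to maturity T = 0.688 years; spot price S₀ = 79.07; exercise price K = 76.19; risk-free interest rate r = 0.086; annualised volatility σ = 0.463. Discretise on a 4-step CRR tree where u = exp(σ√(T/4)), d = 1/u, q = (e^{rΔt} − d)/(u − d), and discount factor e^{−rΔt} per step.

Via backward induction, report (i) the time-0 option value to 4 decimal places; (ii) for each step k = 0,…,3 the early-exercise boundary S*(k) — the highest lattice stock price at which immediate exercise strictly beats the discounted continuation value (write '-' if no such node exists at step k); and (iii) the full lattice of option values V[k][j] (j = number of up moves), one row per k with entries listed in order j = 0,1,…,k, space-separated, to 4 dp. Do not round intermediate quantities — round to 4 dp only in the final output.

price = 8.3536
boundary = - - 53.8550 44.4460
tree:
8.3536
13.9274 2.8224
22.3350 5.6244 0.0000
31.7440 11.2080 0.0000 0.0000
39.5091 22.3350 0.0000 0.0000 0.0000

Δt=0.17200, u=1.21169, d=0.82529, q=0.49071, disc=e^(-rΔt)=0.98532
k=4 terminal: V=max(K-S,0) → 39.5091 22.3350 0.0000 0.0000 0.0000
k=3: j=0 S=44.4460 intr=31.7440 cont=30.6253 V=31.7440[EX]; j=1 S=65.2557 intr=10.9343 cont=11.2080 V=11.2080[hold]; j=2 S=95.8087 intr=0.0000 cont=0.0000 V=0.0000[hold]; j=3 S=140.6665 intr=0.0000 cont=0.0000 V=0.0000[hold]  S*(3)=44.4460
k=2: j=0 S=53.8550 intr=22.3350 cont=21.3487 V=22.3350[EX]; j=1 S=79.0700 intr=0.0000 cont=5.6244 V=5.6244[hold]; j=2 S=116.0908 intr=0.0000 cont=0.0000 V=0.0000[hold]  S*(2)=53.8550
k=1: j=0 S=65.2557 intr=10.9343 cont=13.9274 V=13.9274[hold]; j=1 S=95.8087 intr=0.0000 cont=2.8224 V=2.8224[hold]  S*(1)=-
k=0: j=0 S=79.0700 intr=0.0000 cont=8.3536 V=8.3536[hold]  S*(0)=-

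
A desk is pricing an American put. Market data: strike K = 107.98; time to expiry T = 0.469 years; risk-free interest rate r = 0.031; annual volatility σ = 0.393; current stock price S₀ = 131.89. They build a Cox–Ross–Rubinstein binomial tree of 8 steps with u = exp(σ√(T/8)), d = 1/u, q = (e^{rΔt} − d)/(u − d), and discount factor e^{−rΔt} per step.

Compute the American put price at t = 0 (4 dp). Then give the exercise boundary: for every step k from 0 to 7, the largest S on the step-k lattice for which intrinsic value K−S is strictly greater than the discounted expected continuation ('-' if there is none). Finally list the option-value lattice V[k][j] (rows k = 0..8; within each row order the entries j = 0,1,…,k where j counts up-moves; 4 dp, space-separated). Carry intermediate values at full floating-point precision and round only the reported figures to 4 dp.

price = 3.6193
boundary = - - - - - 81.9567 90.1384 81.9567
tree:
3.6193
5.7033 1.4268
8.7764 2.4715 0.3263
13.1170 4.2145 0.6357 0.0000
18.9035 7.0407 1.2385 0.0000 0.0000
26.0233 11.4373 2.4129 0.0000 0.0000 0.0000
33.4624 17.8416 4.7007 0.0000 0.0000 0.0000 0.0000
40.2263 26.0233 9.1580 0.0000 0.0000 0.0000 0.0000 0.0000
46.3762 33.4624 17.8416 0.0000 0.0000 0.0000 0.0000 0.0000 0.0000

params: Δt=0.05862 u=1.09983 d=0.90923 q=0.48577 e^(-rΔt)=0.99818
t_8 payoffs: 46.3762 33.4624 17.8416 0.0000 0.0000 0.0000 0.0000 0.0000 0.0000
t_7: node(7,0) S=67.7537 payoff=40.2263 vs cont=40.0302 → 40.2263 [stop]  node(7,1) S=81.9567 payoff=26.0233 vs cont=25.8273 → 26.0233 [stop]  node(7,2) S=99.1369 payoff=8.8431 vs cont=9.1580 → 9.1580 [wait]  node(7,3) S=119.9185 payoff=0.0000 vs cont=0.0000 → 0.0000 [wait]  node(7,4) S=145.0566 payoff=0.0000 vs cont=0.0000 → 0.0000 [wait]  node(7,5) S=175.4642 payoff=0.0000 vs cont=0.0000 → 0.0000 [wait]  node(7,6) S=212.2460 payoff=0.0000 vs cont=0.0000 → 0.0000 [wait]  node(7,7) S=256.7382 payoff=0.0000 vs cont=0.0000 → 0.0000 [wait]  ⇒ S*(7)=81.9567
t_6: node(6,0) S=74.5176 payoff=33.4624 vs cont=33.2664 → 33.4624 [stop]  node(6,1) S=90.1384 payoff=17.8416 vs cont=17.7982 → 17.8416 [stop]  node(6,2) S=109.0337 payoff=0.0000 vs cont=4.7007 → 4.7007 [wait]  node(6,3) S=131.8900 payoff=0.0000 vs cont=0.0000 → 0.0000 [wait]  node(6,4) S=159.5375 payoff=0.0000 vs cont=0.0000 → 0.0000 [wait]  node(6,5) S=192.9807 payoff=0.0000 vs cont=0.0000 → 0.0000 [wait]  node(6,6) S=233.4345 payoff=0.0000 vs cont=0.0000 → 0.0000 [wait]  ⇒ S*(6)=90.1384
t_5: node(5,0) S=81.9567 payoff=26.0233 vs cont=25.8273 → 26.0233 [stop]  node(5,1) S=99.1369 payoff=8.8431 vs cont=11.4373 → 11.4373 [wait]  node(5,2) S=119.9185 payoff=0.0000 vs cont=2.4129 → 2.4129 [wait]  node(5,3) S=145.0566 payoff=0.0000 vs cont=0.0000 → 0.0000 [wait]  node(5,4) S=175.4642 payoff=0.0000 vs cont=0.0000 → 0.0000 [wait]  node(5,5) S=212.2460 payoff=0.0000 vs cont=0.0000 → 0.0000 [wait]  ⇒ S*(5)=81.9567
t_4: node(4,0) S=90.1384 payoff=17.8416 vs cont=18.9035 → 18.9035 [wait]  node(4,1) S=109.0337 payoff=0.0000 vs cont=7.0407 → 7.0407 [wait]  node(4,2) S=131.8900 payoff=0.0000 vs cont=1.2385 → 1.2385 [wait]  node(4,3) S=159.5375 payoff=0.0000 vs cont=0.0000 → 0.0000 [wait]  node(4,4) S=192.9807 payoff=0.0000 vs cont=0.0000 → 0.0000 [wait]  ⇒ S*(4)=-
t_3: node(3,0) S=99.1369 payoff=8.8431 vs cont=13.1170 → 13.1170 [wait]  node(3,1) S=119.9185 payoff=0.0000 vs cont=4.2145 → 4.2145 [wait]  node(3,2) S=145.0566 payoff=0.0000 vs cont=0.6357 → 0.6357 [wait]  node(3,3) S=175.4642 payoff=0.0000 vs cont=0.0000 → 0.0000 [wait]  ⇒ S*(3)=-
t_2: node(2,0) S=109.0337 payoff=0.0000 vs cont=8.7764 → 8.7764 [wait]  node(2,1) S=131.8900 payoff=0.0000 vs cont=2.4715 → 2.4715 [wait]  node(2,2) S=159.5375 payoff=0.0000 vs cont=0.3263 → 0.3263 [wait]  ⇒ S*(2)=-
t_1: node(1,0) S=119.9185 payoff=0.0000 vs cont=5.7033 → 5.7033 [wait]  node(1,1) S=145.0566 payoff=0.0000 vs cont=1.4268 → 1.4268 [wait]  ⇒ S*(1)=-
t_0: node(0,0) S=131.8900 payoff=0.0000 vs cont=3.6193 → 3.6193 [wait]  ⇒ S*(0)=-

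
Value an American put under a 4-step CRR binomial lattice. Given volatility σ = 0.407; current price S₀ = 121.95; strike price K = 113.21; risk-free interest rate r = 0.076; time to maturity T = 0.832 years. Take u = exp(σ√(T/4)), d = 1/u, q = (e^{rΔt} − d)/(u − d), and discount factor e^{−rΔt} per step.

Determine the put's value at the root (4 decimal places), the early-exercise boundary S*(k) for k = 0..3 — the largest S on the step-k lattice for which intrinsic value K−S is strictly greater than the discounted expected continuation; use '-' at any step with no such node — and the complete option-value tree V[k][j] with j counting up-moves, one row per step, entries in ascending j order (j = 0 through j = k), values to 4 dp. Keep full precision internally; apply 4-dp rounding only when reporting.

price = 10.6067
boundary = - - 84.1306 69.8779
tree:
10.6067
17.9060 3.5419
29.0794 7.1453 0.0000
43.3321 14.4147 0.0000 0.0000
55.1702 29.0794 0.0000 0.0000 0.0000

Δt=0.20800  u=1.20397  d=0.83059  q=0.49640  discount=0.98432
step 4 (expiry): payoffs max(K−S,0) = 55.1702 29.0794 0.0000 0.0000 0.0000
step 3: (k=3,j=0): S=69.8779, (K−S)⁺=43.3321, hold=41.5565 ⇒ V=43.3321 exercise | (k=3,j=1): S=101.2903, (K−S)⁺=11.9197, hold=14.4147 ⇒ V=14.4147 continue | (k=3,j=2): S=146.8236, (K−S)⁺=0.0000, hold=0.0000 ⇒ V=0.0000 continue | (k=3,j=3): S=212.8255, (K−S)⁺=0.0000, hold=0.0000 ⇒ V=0.0000 continue  boundary S*=69.8779
step 2: (k=2,j=0): S=84.1306, (K−S)⁺=29.0794, hold=28.5230 ⇒ V=29.0794 exercise | (k=2,j=1): S=121.9500, (K−S)⁺=0.0000, hold=7.1453 ⇒ V=7.1453 continue | (k=2,j=2): S=176.7705, (K−S)⁺=0.0000, hold=0.0000 ⇒ V=0.0000 continue  boundary S*=84.1306
step 1: (k=1,j=0): S=101.2903, (K−S)⁺=11.9197, hold=17.9060 ⇒ V=17.9060 continue | (k=1,j=1): S=146.8236, (K−S)⁺=0.0000, hold=3.5419 ⇒ V=3.5419 continue  boundary S*=-
step 0: (k=0,j=0): S=121.9500, (K−S)⁺=0.0000, hold=10.6067 ⇒ V=10.6067 continue  boundary S*=-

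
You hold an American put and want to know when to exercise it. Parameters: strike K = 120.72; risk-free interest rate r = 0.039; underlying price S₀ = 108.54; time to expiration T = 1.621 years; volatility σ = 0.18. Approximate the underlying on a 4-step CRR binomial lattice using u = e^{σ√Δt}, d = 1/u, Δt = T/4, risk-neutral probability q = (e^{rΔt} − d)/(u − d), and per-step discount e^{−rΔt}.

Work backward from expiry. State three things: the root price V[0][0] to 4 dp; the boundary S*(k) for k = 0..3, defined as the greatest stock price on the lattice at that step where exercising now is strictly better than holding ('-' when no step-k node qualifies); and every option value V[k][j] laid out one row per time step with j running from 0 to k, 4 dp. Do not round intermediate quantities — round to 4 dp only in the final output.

Δt=0.40525, u=1.12141, d=0.89173, q=0.54074, disc=e^(-rΔt)=0.98432
k=4 terminal: V=max(K-S,0) → 52.0871 34.4100 12.1800 0.0000 0.0000
k=3: j=0 S=76.9656 intr=43.7544 cont=41.8614 V=43.7544[EX]; j=1 S=96.7889 intr=23.9311 cont=22.0382 V=23.9311[EX]; j=2 S=121.7178 intr=0.0000 cont=5.5060 V=5.5060[hold]; j=3 S=153.0675 intr=0.0000 cont=0.0000 V=0.0000[hold]  S*(3)=96.7889
k=2: j=0 S=86.3100 intr=34.4100 cont=32.5170 V=34.4100[EX]; j=1 S=108.5400 intr=12.1800 cont=13.7488 V=13.7488[hold]; j=2 S=136.4956 intr=0.0000 cont=2.4890 V=2.4890[hold]  S*(2)=86.3100
k=1: j=0 S=96.7889 intr=23.9311 cont=22.8732 V=23.9311[EX]; j=1 S=121.7178 intr=0.0000 cont=7.5400 V=7.5400[hold]  S*(1)=96.7889
k=0: j=0 S=108.5400 intr=12.1800 cont=14.8314 V=14.8314[hold]  S*(0)=-

price = 14.8314
boundary = - 96.7889 86.3100 96.7889
tree:
14.8314
23.9311 7.5400
34.4100 13.7488 2.4890
43.7544 23.9311 5.5060 0.0000
52.0871 34.4100 12.1800 0.0000 0.0000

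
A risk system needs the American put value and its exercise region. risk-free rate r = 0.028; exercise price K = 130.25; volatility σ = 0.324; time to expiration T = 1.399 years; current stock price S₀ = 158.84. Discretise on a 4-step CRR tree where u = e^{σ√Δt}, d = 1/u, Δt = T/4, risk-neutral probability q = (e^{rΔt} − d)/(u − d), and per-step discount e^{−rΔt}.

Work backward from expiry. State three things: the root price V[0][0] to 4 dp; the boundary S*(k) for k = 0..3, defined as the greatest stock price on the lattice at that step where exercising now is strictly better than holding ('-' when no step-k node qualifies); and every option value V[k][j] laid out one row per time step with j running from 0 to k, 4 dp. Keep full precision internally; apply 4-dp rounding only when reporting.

Δt=0.34975, u=1.21120, d=0.82563, q=0.47777, disc=e^(-rΔt)=0.99025
k=4 terminal: V=max(K-S,0) → 56.4435 21.9752 0.0000 0.0000 0.0000
k=3: j=0 S=89.3946 intr=40.8554 cont=39.5861 V=40.8554[EX]; j=1 S=131.1425 intr=0.0000 cont=11.3644 V=11.3644[hold]; j=2 S=192.3872 intr=0.0000 cont=0.0000 V=0.0000[hold]; j=3 S=282.2336 intr=0.0000 cont=0.0000 V=0.0000[hold]  S*(3)=89.3946
k=2: j=0 S=108.2748 intr=21.9752 cont=26.5048 V=26.5048[hold]; j=1 S=158.8400 intr=0.0000 cont=5.8770 V=5.8770[hold]; j=2 S=233.0196 intr=0.0000 cont=0.0000 V=0.0000[hold]  S*(2)=-
k=1: j=0 S=131.1425 intr=0.0000 cont=16.4873 V=16.4873[hold]; j=1 S=192.3872 intr=0.0000 cont=3.0393 V=3.0393[hold]  S*(1)=-
k=0: j=0 S=158.8400 intr=0.0000 cont=9.9642 V=9.9642[hold]  S*(0)=-

price = 9.9642
boundary = - - - 89.3946
tree:
9.9642
16.4873 3.0393
26.5048 5.8770 0.0000
40.8554 11.3644 0.0000 0.0000
56.4435 21.9752 0.0000 0.0000 0.0000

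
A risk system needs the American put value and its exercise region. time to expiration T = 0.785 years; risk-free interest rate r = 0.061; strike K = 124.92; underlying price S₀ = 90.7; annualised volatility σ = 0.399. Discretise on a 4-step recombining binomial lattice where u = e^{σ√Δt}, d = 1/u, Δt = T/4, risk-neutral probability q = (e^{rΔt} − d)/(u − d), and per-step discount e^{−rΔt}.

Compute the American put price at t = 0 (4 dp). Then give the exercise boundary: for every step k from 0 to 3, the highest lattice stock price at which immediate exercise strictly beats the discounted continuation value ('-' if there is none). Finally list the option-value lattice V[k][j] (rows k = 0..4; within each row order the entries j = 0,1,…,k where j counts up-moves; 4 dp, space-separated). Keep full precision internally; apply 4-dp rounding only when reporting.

Δt=0.19625  u=1.19334  d=0.83798  q=0.48982  discount=0.98810
step 4 (expiry): payoffs max(K−S,0) = 80.1952 61.2291 34.2200 0.0000 0.0000
step 3: (k=3,j=0): S=53.3719, (K−S)⁺=71.5481, hold=70.0615 ⇒ V=71.5481 exercise | (k=3,j=1): S=76.0051, (K−S)⁺=48.9149, hold=47.4284 ⇒ V=48.9149 exercise | (k=3,j=2): S=108.2361, (K−S)⁺=16.6839, hold=17.2508 ⇒ V=17.2508 continue | (k=3,j=3): S=154.1351, (K−S)⁺=0.0000, hold=0.0000 ⇒ V=0.0000 continue  boundary S*=76.0051
step 2: (k=2,j=0): S=63.6909, (K−S)⁺=61.2291, hold=59.7425 ⇒ V=61.2291 exercise | (k=2,j=1): S=90.7000, (K−S)⁺=34.2200, hold=33.0078 ⇒ V=34.2200 exercise | (k=2,j=2): S=129.1626, (K−S)⁺=0.0000, hold=8.6963 ⇒ V=8.6963 continue  boundary S*=90.7000
step 1: (k=1,j=0): S=76.0051, (K−S)⁺=48.9149, hold=47.4284 ⇒ V=48.9149 exercise | (k=1,j=1): S=108.2361, (K−S)⁺=16.6839, hold=21.4597 ⇒ V=21.4597 continue  boundary S*=76.0051
step 0: (k=0,j=0): S=90.7000, (K−S)⁺=34.2200, hold=35.0449 ⇒ V=35.0449 continue  boundary S*=-

price = 35.0449
boundary = - 76.0051 90.7000 76.0051
tree:
35.0449
48.9149 21.4597
61.2291 34.2200 8.6963
71.5481 48.9149 17.2508 0.0000
80.1952 61.2291 34.2200 0.0000 0.0000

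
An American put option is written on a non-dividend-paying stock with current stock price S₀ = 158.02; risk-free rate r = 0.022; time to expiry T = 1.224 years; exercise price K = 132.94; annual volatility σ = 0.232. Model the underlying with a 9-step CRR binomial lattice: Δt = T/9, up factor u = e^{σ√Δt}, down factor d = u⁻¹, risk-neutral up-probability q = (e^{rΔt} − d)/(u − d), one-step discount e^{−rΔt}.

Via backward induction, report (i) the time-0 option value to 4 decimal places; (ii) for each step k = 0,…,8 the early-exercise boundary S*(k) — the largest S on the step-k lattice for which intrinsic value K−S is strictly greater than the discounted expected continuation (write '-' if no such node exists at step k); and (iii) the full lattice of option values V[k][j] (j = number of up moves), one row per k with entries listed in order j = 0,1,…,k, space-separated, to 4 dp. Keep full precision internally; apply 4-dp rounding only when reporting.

Δt=0.13600  u=1.08932  d=0.91800  q=0.49611  discount=0.99701
step 9 (expiry): payoffs max(K−S,0) = 59.7759 46.1215 29.9188 10.6923 0.0000 0.0000 0.0000 0.0000 0.0000 0.0000
step 8: (k=8,j=0): S=79.6994, (K−S)⁺=53.2406, hold=52.8434 ⇒ V=53.2406 exercise | (k=8,j=1): S=94.5735, (K−S)⁺=38.3665, hold=37.9693 ⇒ V=38.3665 exercise | (k=8,j=2): S=112.2235, (K−S)⁺=20.7165, hold=20.3194 ⇒ V=20.7165 exercise | (k=8,j=3): S=133.1674, (K−S)⁺=0.0000, hold=5.3716 ⇒ V=5.3716 continue | (k=8,j=4): S=158.0200, (K−S)⁺=0.0000, hold=0.0000 ⇒ V=0.0000 continue | (k=8,j=5): S=187.5108, (K−S)⁺=0.0000, hold=0.0000 ⇒ V=0.0000 continue | (k=8,j=6): S=222.5053, (K−S)⁺=0.0000, hold=0.0000 ⇒ V=0.0000 continue | (k=8,j=7): S=264.0308, (K−S)⁺=0.0000, hold=0.0000 ⇒ V=0.0000 continue | (k=8,j=8): S=313.3061, (K−S)⁺=0.0000, hold=0.0000 ⇒ V=0.0000 continue  boundary S*=112.2235
step 7: (k=7,j=0): S=86.8185, (K−S)⁺=46.1215, hold=45.7243 ⇒ V=46.1215 exercise | (k=7,j=1): S=103.0212, (K−S)⁺=29.9188, hold=29.5216 ⇒ V=29.9188 exercise | (k=7,j=2): S=122.2477, (K−S)⁺=10.6923, hold=13.0645 ⇒ V=13.0645 continue | (k=7,j=3): S=145.0624, (K−S)⁺=0.0000, hold=2.6986 ⇒ V=2.6986 continue | (k=7,j=4): S=172.1350, (K−S)⁺=0.0000, hold=0.0000 ⇒ V=0.0000 continue | (k=7,j=5): S=204.2600, (K−S)⁺=0.0000, hold=0.0000 ⇒ V=0.0000 continue | (k=7,j=6): S=242.3804, (K−S)⁺=0.0000, hold=0.0000 ⇒ V=0.0000 continue | (k=7,j=7): S=287.6151, (K−S)⁺=0.0000, hold=0.0000 ⇒ V=0.0000 continue  boundary S*=103.0212
step 6: (k=6,j=0): S=94.5735, (K−S)⁺=38.3665, hold=37.9693 ⇒ V=38.3665 exercise | (k=6,j=1): S=112.2235, (K−S)⁺=20.7165, hold=21.4928 ⇒ V=21.4928 continue | (k=6,j=2): S=133.1674, (K−S)⁺=0.0000, hold=7.8982 ⇒ V=7.8982 continue | (k=6,j=3): S=158.0200, (K−S)⁺=0.0000, hold=1.3557 ⇒ V=1.3557 continue | (k=6,j=4): S=187.5108, (K−S)⁺=0.0000, hold=0.0000 ⇒ V=0.0000 continue | (k=6,j=5): S=222.5053, (K−S)⁺=0.0000, hold=0.0000 ⇒ V=0.0000 continue | (k=6,j=6): S=264.0308, (K−S)⁺=0.0000, hold=0.0000 ⇒ V=0.0000 continue  boundary S*=94.5735
step 5: (k=5,j=0): S=103.0212, (K−S)⁺=29.9188, hold=29.9056 ⇒ V=29.9188 exercise | (k=5,j=1): S=122.2477, (K−S)⁺=10.6923, hold=14.7042 ⇒ V=14.7042 continue | (k=5,j=2): S=145.0624, (K−S)⁺=0.0000, hold=4.6385 ⇒ V=4.6385 continue | (k=5,j=3): S=172.1350, (K−S)⁺=0.0000, hold=0.6811 ⇒ V=0.6811 continue | (k=5,j=4): S=204.2600, (K−S)⁺=0.0000, hold=0.0000 ⇒ V=0.0000 continue | (k=5,j=5): S=242.3804, (K−S)⁺=0.0000, hold=0.0000 ⇒ V=0.0000 continue  boundary S*=103.0212
step 4: (k=4,j=0): S=112.2235, (K−S)⁺=20.7165, hold=22.3038 ⇒ V=22.3038 continue | (k=4,j=1): S=133.1674, (K−S)⁺=0.0000, hold=9.6815 ⇒ V=9.6815 continue | (k=4,j=2): S=158.0200, (K−S)⁺=0.0000, hold=2.6672 ⇒ V=2.6672 continue | (k=4,j=3): S=187.5108, (K−S)⁺=0.0000, hold=0.3422 ⇒ V=0.3422 continue | (k=4,j=4): S=222.5053, (K−S)⁺=0.0000, hold=0.0000 ⇒ V=0.0000 continue  boundary S*=-
step 3: (k=3,j=0): S=122.2477, (K−S)⁺=10.6923, hold=15.9938 ⇒ V=15.9938 continue | (k=3,j=1): S=145.0624, (K−S)⁺=0.0000, hold=6.1830 ⇒ V=6.1830 continue | (k=3,j=2): S=172.1350, (K−S)⁺=0.0000, hold=1.5092 ⇒ V=1.5092 continue | (k=3,j=3): S=204.2600, (K−S)⁺=0.0000, hold=0.1719 ⇒ V=0.1719 continue  boundary S*=-
step 2: (k=2,j=0): S=133.1674, (K−S)⁺=0.0000, hold=11.0933 ⇒ V=11.0933 continue | (k=2,j=1): S=158.0200, (K−S)⁺=0.0000, hold=3.8527 ⇒ V=3.8527 continue | (k=2,j=2): S=187.5108, (K−S)⁺=0.0000, hold=0.8432 ⇒ V=0.8432 continue  boundary S*=-
step 1: (k=1,j=0): S=145.0624, (K−S)⁺=0.0000, hold=7.4787 ⇒ V=7.4787 continue | (k=1,j=1): S=172.1350, (K−S)⁺=0.0000, hold=2.3526 ⇒ V=2.3526 continue  boundary S*=-
step 0: (k=0,j=0): S=158.0200, (K−S)⁺=0.0000, hold=4.9209 ⇒ V=4.9209 continue  boundary S*=-

price = 4.9209
boundary = - - - - - 103.0212 94.5735 103.0212 112.2235
tree:
4.9209
7.4787 2.3526
11.0933 3.8527 0.8432
15.9938 6.1830 1.5092 0.1719
22.3038 9.6815 2.6672 0.3422 0.0000
29.9188 14.7042 4.6385 0.6811 0.0000 0.0000
38.3665 21.4928 7.8982 1.3557 0.0000 0.0000 0.0000
46.1215 29.9188 13.0645 2.6986 0.0000 0.0000 0.0000 0.0000
53.2406 38.3665 20.7165 5.3716 0.0000 0.0000 0.0000 0.0000 0.0000
59.7759 46.1215 29.9188 10.6923 0.0000 0.0000 0.0000 0.0000 0.0000 0.0000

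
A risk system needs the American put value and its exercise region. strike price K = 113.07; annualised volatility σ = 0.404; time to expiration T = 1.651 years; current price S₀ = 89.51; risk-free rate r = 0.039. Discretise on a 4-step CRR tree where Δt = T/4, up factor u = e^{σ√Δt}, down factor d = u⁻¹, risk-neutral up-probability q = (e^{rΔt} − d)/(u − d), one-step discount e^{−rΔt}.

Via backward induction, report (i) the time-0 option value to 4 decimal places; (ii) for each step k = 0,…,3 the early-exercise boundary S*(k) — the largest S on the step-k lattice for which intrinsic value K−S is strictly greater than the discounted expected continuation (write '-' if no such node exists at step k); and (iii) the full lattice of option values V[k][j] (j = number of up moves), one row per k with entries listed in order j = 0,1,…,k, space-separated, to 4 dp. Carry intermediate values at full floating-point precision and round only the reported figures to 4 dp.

Δt=0.41275  u=1.29635  d=0.77140  q=0.46639  discount=0.98403
step 4 (expiry): payoffs max(K−S,0) = 81.3756 59.8068 23.5600 0.0000 0.0000
step 3: (k=3,j=0): S=41.0871, (K−S)⁺=71.9829, hold=70.1774 ⇒ V=71.9829 exercise | (k=3,j=1): S=69.0477, (K−S)⁺=44.0223, hold=42.2167 ⇒ V=44.0223 exercise | (k=3,j=2): S=116.0363, (K−S)⁺=0.0000, hold=12.3712 ⇒ V=12.3712 continue | (k=3,j=3): S=195.0015, (K−S)⁺=0.0000, hold=0.0000 ⇒ V=0.0000 continue  boundary S*=69.0477
step 2: (k=2,j=0): S=53.2632, (K−S)⁺=59.8068, hold=58.0013 ⇒ V=59.8068 exercise | (k=2,j=1): S=89.5100, (K−S)⁺=23.5600, hold=28.7934 ⇒ V=28.7934 continue | (k=2,j=2): S=150.4235, (K−S)⁺=0.0000, hold=6.4960 ⇒ V=6.4960 continue  boundary S*=53.2632
step 1: (k=1,j=0): S=69.0477, (K−S)⁺=44.0223, hold=44.6185 ⇒ V=44.6185 continue | (k=1,j=1): S=116.0363, (K−S)⁺=0.0000, hold=18.1005 ⇒ V=18.1005 continue  boundary S*=-
step 0: (k=0,j=0): S=89.5100, (K−S)⁺=23.5600, hold=31.7359 ⇒ V=31.7359 continue  boundary S*=-

price = 31.7359
boundary = - - 53.2632 69.0477
tree:
31.7359
44.6185 18.1005
59.8068 28.7934 6.4960
71.9829 44.0223 12.3712 0.0000
81.3756 59.8068 23.5600 0.0000 0.0000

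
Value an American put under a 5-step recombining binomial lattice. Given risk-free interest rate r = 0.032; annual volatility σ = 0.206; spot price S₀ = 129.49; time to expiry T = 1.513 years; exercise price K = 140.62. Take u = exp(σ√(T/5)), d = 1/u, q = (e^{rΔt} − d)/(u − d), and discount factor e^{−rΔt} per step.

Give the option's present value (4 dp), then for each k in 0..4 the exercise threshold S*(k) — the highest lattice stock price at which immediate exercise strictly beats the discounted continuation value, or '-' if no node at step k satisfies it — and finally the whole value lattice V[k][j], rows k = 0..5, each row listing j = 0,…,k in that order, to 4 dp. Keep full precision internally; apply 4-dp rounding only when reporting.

Δt=0.30260  u=1.11999  d=0.89287  q=0.51454  discount=0.99036
step 5 (expiry): payoffs max(K−S,0) = 67.1402 48.4488 25.0028 0.0000 0.0000 0.0000
step 4: (k=4,j=0): S=82.2965, (K−S)⁺=58.3235, hold=56.9684 ⇒ V=58.3235 exercise | (k=4,j=1): S=103.2307, (K−S)⁺=37.3893, hold=36.0342 ⇒ V=37.3893 exercise | (k=4,j=2): S=129.4900, (K−S)⁺=11.1300, hold=12.0208 ⇒ V=12.0208 continue | (k=4,j=3): S=162.4290, (K−S)⁺=0.0000, hold=0.0000 ⇒ V=0.0000 continue | (k=4,j=4): S=203.7469, (K−S)⁺=0.0000, hold=0.0000 ⇒ V=0.0000 continue  boundary S*=103.2307
step 3: (k=3,j=0): S=92.1712, (K−S)⁺=48.4488, hold=47.0937 ⇒ V=48.4488 exercise | (k=3,j=1): S=115.6172, (K−S)⁺=25.0028, hold=24.1017 ⇒ V=25.0028 exercise | (k=3,j=2): S=145.0274, (K−S)⁺=0.0000, hold=5.7794 ⇒ V=5.7794 continue | (k=3,j=3): S=181.9187, (K−S)⁺=0.0000, hold=0.0000 ⇒ V=0.0000 continue  boundary S*=115.6172
step 2: (k=2,j=0): S=103.2307, (K−S)⁺=37.3893, hold=36.0342 ⇒ V=37.3893 exercise | (k=2,j=1): S=129.4900, (K−S)⁺=11.1300, hold=14.9659 ⇒ V=14.9659 continue | (k=2,j=2): S=162.4290, (K−S)⁺=0.0000, hold=2.7786 ⇒ V=2.7786 continue  boundary S*=103.2307
step 1: (k=1,j=0): S=115.6172, (K−S)⁺=25.0028, hold=25.6024 ⇒ V=25.6024 continue | (k=1,j=1): S=145.0274, (K−S)⁺=0.0000, hold=8.6112 ⇒ V=8.6112 continue  boundary S*=-
step 0: (k=0,j=0): S=129.4900, (K−S)⁺=11.1300, hold=16.6973 ⇒ V=16.6973 continue  boundary S*=-

price = 16.6973
boundary = - - 103.2307 115.6172 103.2307
tree:
16.6973
25.6024 8.6112
37.3893 14.9659 2.7786
48.4488 25.0028 5.7794 0.0000
58.3235 37.3893 12.0208 0.0000 0.0000
67.1402 48.4488 25.0028 0.0000 0.0000 0.0000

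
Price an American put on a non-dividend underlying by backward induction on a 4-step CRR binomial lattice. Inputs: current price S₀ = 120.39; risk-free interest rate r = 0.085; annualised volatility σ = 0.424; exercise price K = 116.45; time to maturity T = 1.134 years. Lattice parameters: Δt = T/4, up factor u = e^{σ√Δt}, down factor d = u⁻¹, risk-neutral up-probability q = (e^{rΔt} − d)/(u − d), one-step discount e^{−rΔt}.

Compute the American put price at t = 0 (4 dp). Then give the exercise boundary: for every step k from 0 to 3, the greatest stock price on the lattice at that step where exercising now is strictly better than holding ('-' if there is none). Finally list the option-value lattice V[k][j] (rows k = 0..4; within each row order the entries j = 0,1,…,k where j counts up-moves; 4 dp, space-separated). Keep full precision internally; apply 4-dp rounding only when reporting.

price = 14.3494
boundary = - - 76.6478 96.0606
tree:
14.3494
24.3872 4.9089
39.8022 10.0045 0.0000
55.2918 20.3894 0.0000 0.0000
67.6512 39.8022 0.0000 0.0000 0.0000

Δt=0.28350  u=1.25327  d=0.79791  q=0.49736  discount=0.97619
step 4 (expiry): payoffs max(K−S,0) = 67.6512 39.8022 0.0000 0.0000 0.0000
step 3: (k=3,j=0): S=61.1582, (K−S)⁺=55.2918, hold=52.5192 ⇒ V=55.2918 exercise | (k=3,j=1): S=96.0606, (K−S)⁺=20.3894, hold=19.5298 ⇒ V=20.3894 exercise | (k=3,j=2): S=150.8814, (K−S)⁺=0.0000, hold=0.0000 ⇒ V=0.0000 continue | (k=3,j=3): S=236.9879, (K−S)⁺=0.0000, hold=0.0000 ⇒ V=0.0000 continue  boundary S*=96.0606
step 2: (k=2,j=0): S=76.6478, (K−S)⁺=39.8022, hold=37.0296 ⇒ V=39.8022 exercise | (k=2,j=1): S=120.3900, (K−S)⁺=0.0000, hold=10.0045 ⇒ V=10.0045 continue | (k=2,j=2): S=189.0954, (K−S)⁺=0.0000, hold=0.0000 ⇒ V=0.0000 continue  boundary S*=76.6478
step 1: (k=1,j=0): S=96.0606, (K−S)⁺=20.3894, hold=24.3872 ⇒ V=24.3872 continue | (k=1,j=1): S=150.8814, (K−S)⁺=0.0000, hold=4.9089 ⇒ V=4.9089 continue  boundary S*=-
step 0: (k=0,j=0): S=120.3900, (K−S)⁺=0.0000, hold=14.3494 ⇒ V=14.3494 continue  boundary S*=-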